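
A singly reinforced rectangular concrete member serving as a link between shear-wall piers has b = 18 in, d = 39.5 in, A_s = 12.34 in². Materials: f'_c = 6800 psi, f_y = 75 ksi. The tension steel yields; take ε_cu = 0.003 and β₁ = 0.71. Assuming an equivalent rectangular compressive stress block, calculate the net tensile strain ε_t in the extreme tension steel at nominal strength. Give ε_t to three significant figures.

a = A_s f_y/(0.85 f'_c b) = 8.896 in.
β₁ = 0.71, so c = a/β₁ = 8.896/0.71 = 12.530 in.
From the linear strain diagram with ε_cu = 0.003: ε_t = 0.003 (d − c)/c = 0.003 × (39.5 − 12.530)/12.530 = 0.00646.
Since ε_t ≥ 0.005, the section is tension-controlled.

ε_t ≈ 0.00646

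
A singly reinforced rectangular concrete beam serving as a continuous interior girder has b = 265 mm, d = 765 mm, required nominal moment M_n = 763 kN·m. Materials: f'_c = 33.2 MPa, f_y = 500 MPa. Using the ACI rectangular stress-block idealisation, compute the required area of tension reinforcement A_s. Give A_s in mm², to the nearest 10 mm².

A_s ≈ 2210 mm²

With M_n = 0.85 f'_c a b (d − a/2), solve the quadratic for a:
a = d − √(d² − 2M_n/(0.85 f'_c b)) = 765 − √(765² − 2 × 763×10⁶/(0.85 × 33.2 × 265)) = 147.61 mm.
A_s = 0.85 f'_c a b / f_y = 0.85 × 33.2 × 147.61 × 265 / 500 = 2207.7 mm².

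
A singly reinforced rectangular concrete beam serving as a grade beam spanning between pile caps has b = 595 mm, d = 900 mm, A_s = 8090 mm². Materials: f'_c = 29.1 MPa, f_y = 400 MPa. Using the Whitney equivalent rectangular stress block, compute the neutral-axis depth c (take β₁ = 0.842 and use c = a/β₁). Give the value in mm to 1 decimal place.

c ≈ 261.1 mm

T = A_s f_y = 8090 × 400 = 3236000 N = 3236 kN.
Setting C = 0.85 f'_c a b equal to T: a = 3236000/(0.85 × 29.1 × 595) = 219.877 mm.
With β₁ = 0.842, c = a/β₁ = 219.877/0.842 = 261.1 mm.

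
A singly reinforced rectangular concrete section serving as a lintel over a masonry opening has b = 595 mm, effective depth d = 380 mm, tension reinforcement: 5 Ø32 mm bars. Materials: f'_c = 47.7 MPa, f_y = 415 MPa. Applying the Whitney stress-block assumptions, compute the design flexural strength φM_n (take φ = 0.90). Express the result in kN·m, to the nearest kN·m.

φM_n ≈ 519 kN·m

A_s = 5 × 804 = 4020 mm².
T = A_s f_y = 4020 × 415 = 1668300 N = 1668.3 kN.
From C = T: a = T/(0.85 f'_c b) = 1668300/(0.85 × 47.7 × 595) = 69.15 mm.
M_n = T(d − a/2) = 1668.3 kN × (380 − 34.575) mm = 576.27 kN·m.
φM_n = 0.90 × 576.27 = 518.64 kN·m.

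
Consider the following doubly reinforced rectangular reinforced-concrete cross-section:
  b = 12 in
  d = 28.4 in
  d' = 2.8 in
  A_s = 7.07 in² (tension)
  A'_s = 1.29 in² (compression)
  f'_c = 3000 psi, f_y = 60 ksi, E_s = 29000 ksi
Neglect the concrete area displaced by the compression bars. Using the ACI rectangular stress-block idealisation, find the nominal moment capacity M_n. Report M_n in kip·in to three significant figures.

Assume both steels yield.
a = (A_s − A'_s) f_y/(0.85 f'_c b) = (7.07 − 1.29) × 60/(0.85 × 3 × 12) = 11.333 in.
c = a/β₁ = 11.333/0.85 = 13.333 in; ε'_s = 0.003(c − d')/c = 0.0024 ≥ ε_y = 0.0021, so the compression steel yields.
M_n = (A_s − A'_s) f_y (d − a/2) + A'_s f_y (d − d') = 346.8 × (28.4 − 5.6665) + 77.4 × (28.4 − 2.8) = 7884.0 + 1981.4 = 9865.4 kip·in.

M_n ≈ 9870 kip·in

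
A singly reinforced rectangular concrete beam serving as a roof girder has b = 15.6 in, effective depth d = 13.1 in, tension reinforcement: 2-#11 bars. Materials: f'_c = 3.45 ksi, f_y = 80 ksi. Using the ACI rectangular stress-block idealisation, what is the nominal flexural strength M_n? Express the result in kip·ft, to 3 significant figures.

M_n ≈ 216 kip·ft

A_s = 2 × 1.56 = 3.12 in².
T = A_s f_y = 3.12 × 80 = 249.6 kips.
a = T/(0.85 f'_c b) = 249.6/(0.85 × 3.45 × 15.6) = 5.456 in.
M_n = T(d − a/2) = 249.6 × (13.1 − 2.728) = 2588.9 kip·in = 2588.9/12 = 215.74 kip·ft.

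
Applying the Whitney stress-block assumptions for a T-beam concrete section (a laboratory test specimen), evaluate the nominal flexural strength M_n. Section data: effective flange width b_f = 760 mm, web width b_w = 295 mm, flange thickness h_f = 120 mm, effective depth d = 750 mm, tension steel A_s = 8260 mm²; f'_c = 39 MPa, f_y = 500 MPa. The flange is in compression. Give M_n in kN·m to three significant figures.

M_n ≈ 2720 kN·m

Tension: T = A_s f_y = 8260 × 500 = 4130000 N.
Try a within the flange: a = T/(0.85 f'_c b_f) = 4130000/(0.85 × 39 × 760) = 163.93 mm.
a = 163.93 > h_f = 120 mm: the block extends into the web. Split into flange-overhang and web parts.
C_f = 0.85 f'_c (b_f − b_w) h_f = 0.85 × 39 × (760 − 295) × 120 = 1849770 N.
Remaining web compression depth: a_w = (T − C_f)/(0.85 f'_c b_w) = (4130000 − 1849770)/(0.85 × 39 × 295) = 233.17 mm.
M_n = C_f(d − h_f/2) + (T − C_f)(d − a_w/2) = 1849770 × (750 − 60) + 2280230 × (750 − 116.585) = 1276.34 + 1444.33 = 2720.67 × 10⁶ N·mm.
M_n = 2720.67 kN·m.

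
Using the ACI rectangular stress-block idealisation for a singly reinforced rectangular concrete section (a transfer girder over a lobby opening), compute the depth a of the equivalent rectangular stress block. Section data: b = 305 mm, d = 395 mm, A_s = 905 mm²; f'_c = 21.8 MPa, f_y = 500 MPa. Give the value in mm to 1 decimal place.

a ≈ 80.1 mm

T = A_s f_y = 905 × 500 = 452500 N = 452.5 kN.
Setting C = 0.85 f'_c a b equal to T: a = 452500/(0.85 × 21.8 × 305) = 80.1 mm.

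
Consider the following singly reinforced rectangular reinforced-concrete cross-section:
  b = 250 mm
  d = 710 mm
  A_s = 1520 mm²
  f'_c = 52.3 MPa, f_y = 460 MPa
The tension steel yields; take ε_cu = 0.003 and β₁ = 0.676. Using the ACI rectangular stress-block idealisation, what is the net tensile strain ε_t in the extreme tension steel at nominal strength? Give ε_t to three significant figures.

a = A_s f_y/(0.85 f'_c b) = 62.91 mm.
β₁ = 0.676, so c = a/β₁ = 62.91/0.676 = 93.06 mm.
From the linear strain diagram with ε_cu = 0.003: ε_t = 0.003 (d − c)/c = 0.003 × (710 − 93.06)/93.06 = 0.0199.
Since ε_t ≥ 0.005, the section is tension-controlled.

ε_t ≈ 0.0199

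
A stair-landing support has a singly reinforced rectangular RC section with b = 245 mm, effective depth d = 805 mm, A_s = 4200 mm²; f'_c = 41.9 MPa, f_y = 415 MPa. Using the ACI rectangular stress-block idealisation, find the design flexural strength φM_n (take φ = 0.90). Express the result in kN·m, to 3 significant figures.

φM_n ≈ 1110 kN·m

T = A_s f_y = 4200 × 415 = 1743000 N = 1743 kN.
From C = T: a = T/(0.85 f'_c b) = 1743000/(0.85 × 41.9 × 245) = 199.76 mm.
M_n = T(d − a/2) = 1743 kN × (805 − 99.88) mm = 1229.02 kN·m.
φM_n = 0.90 × 1229.02 = 1106.12 kN·m.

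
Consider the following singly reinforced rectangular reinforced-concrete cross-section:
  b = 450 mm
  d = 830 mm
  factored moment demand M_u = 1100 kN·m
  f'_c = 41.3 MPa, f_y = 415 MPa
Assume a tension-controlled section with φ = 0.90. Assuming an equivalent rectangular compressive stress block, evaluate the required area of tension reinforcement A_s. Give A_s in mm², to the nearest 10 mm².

M_n = M_u/φ = 1100/0.90 = 1222.22 kN·m.
With M_n = 0.85 f'_c a b (d − a/2), solve the quadratic for a:
a = d − √(d² − 2M_n/(0.85 f'_c b)) = 830 − √(830² − 2 × 1222.22×10⁶/(0.85 × 41.3 × 450)) = 99.14 mm.
A_s = 0.85 f'_c a b / f_y = 0.85 × 41.3 × 99.14 × 450 / 415 = 3773.8 mm².

A_s ≈ 3770 mm²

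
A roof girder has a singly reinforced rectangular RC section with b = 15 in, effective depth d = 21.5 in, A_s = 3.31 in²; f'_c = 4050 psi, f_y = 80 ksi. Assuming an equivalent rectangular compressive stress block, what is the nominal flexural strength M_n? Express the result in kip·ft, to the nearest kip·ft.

M_n ≈ 418 kip·ft

T = A_s f_y = 3.31 × 80 = 264.8 kips.
a = T/(0.85 f'_c b) = 264.8/(0.85 × 4.05 × 15) = 5.128 in.
M_n = T(d − a/2) = 264.8 × (21.5 − 2.564) = 5014.3 kip·in = 5014.3/12 = 417.86 kip·ft.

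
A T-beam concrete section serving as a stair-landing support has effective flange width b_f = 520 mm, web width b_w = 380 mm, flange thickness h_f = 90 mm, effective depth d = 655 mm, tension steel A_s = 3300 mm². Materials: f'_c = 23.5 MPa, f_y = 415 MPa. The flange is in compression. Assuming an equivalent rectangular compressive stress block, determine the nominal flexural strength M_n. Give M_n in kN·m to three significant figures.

M_n ≈ 803 kN·m

Tension: T = A_s f_y = 3300 × 415 = 1369500 N.
Try a within the flange: a = T/(0.85 f'_c b_f) = 1369500/(0.85 × 23.5 × 520) = 131.85 mm.
a = 131.85 > h_f = 90 mm: the block extends into the web. Split into flange-overhang and web parts.
C_f = 0.85 f'_c (b_f − b_w) h_f = 0.85 × 23.5 × (520 − 380) × 90 = 251685 N.
Remaining web compression depth: a_w = (T − C_f)/(0.85 f'_c b_w) = (1369500 − 251685)/(0.85 × 23.5 × 380) = 147.27 mm.
M_n = C_f(d − h_f/2) + (T − C_f)(d − a_w/2) = 251685 × (655 − 45) + 1117815 × (655 − 73.635) = 153.53 + 649.86 = 803.39 × 10⁶ N·mm.
M_n = 803.39 kN·m.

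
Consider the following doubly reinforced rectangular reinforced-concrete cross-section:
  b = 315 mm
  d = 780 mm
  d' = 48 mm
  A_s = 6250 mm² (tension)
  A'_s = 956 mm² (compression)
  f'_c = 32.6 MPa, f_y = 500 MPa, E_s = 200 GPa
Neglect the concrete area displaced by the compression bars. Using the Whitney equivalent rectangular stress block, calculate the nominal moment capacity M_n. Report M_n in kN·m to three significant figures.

M_n ≈ 2010 kN·m

Assume both tension and compression steel yield.
Net tension couple steel: A_s − A'_s = 5294 mm².
a = (A_s − A'_s) f_y / (0.85 f'_c b) = 2647000/(0.85 × 32.6 × 315) = 303.25 mm.
c = a/β₁ = 303.25/0.817 = 371.18 mm; ε'_s = 0.003(c − d')/c = 0.0026 ≥ f_y/E_s = 0.0025, so compression steel does yield.
M_n = (A_s − A'_s) f_y (d − a/2) + A'_s f_y (d − d') = [2647000 × (780 − 151.625) + 478000 × (780 − 48)] × 10⁻⁶ = 1663.31 + 349.90 = 2013.21 kN·m.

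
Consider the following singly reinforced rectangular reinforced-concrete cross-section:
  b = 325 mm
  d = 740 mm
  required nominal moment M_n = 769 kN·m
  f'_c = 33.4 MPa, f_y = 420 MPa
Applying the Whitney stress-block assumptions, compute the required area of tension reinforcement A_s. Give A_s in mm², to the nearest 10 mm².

A_s ≈ 2700 mm²

With M_n = 0.85 f'_c a b (d − a/2), solve the quadratic for a:
a = d − √(d² − 2M_n/(0.85 f'_c b)) = 740 − √(740² − 2 × 769×10⁶/(0.85 × 33.4 × 325)) = 122.82 mm.
A_s = 0.85 f'_c a b / f_y = 0.85 × 33.4 × 122.82 × 325 / 420 = 2698.2 mm².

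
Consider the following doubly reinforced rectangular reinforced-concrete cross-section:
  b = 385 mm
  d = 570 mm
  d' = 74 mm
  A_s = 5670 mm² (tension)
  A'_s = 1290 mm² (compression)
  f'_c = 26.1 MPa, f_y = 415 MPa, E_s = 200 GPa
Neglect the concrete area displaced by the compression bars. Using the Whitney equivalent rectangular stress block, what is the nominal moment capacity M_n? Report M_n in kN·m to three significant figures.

M_n ≈ 1110 kN·m

Assume both tension and compression steel yield.
Net tension couple steel: A_s − A'_s = 4380 mm².
a = (A_s − A'_s) f_y / (0.85 f'_c b) = 1817700/(0.85 × 26.1 × 385) = 212.81 mm.
c = a/β₁ = 212.81/0.85 = 250.36 mm; ε'_s = 0.003(c − d')/c = 0.0021 ≥ f_y/E_s = 0.0021, so compression steel does yield.
M_n = (A_s − A'_s) f_y (d − a/2) + A'_s f_y (d − d') = [1817700 × (570 − 106.405) + 535350 × (570 − 74)] × 10⁻⁶ = 842.68 + 265.53 = 1108.21 kN·m.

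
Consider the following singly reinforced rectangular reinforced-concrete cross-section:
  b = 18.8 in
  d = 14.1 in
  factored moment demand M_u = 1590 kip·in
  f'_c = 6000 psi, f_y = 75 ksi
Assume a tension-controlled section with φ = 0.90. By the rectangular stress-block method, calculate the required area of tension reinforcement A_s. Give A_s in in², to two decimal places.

M_n = M_u/φ = 1590/0.90 = 1766.67 kip·in.
From M_n = 0.85 f'_c a b (d − a/2):
a = d − √(d² − 2M_n/(0.85 f'_c b)) = 14.1 − √(14.1² − 2 × 1766.67/(0.85 × 6 × 18.8)) = 1.374 in.
A_s = 0.85 f'_c a b / f_y = 0.85 × 6 × 1.374 × 18.8 / 75 = 1.757 in².

A_s ≈ 1.76 in²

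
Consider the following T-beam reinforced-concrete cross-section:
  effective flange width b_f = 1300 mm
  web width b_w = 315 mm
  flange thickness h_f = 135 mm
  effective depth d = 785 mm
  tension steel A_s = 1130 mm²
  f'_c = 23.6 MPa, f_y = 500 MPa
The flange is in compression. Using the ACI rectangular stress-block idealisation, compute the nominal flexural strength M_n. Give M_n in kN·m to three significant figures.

M_n ≈ 437 kN·m

Tension: T = A_s f_y = 1130 × 500 = 565000 N.
Try a within the flange: a = T/(0.85 f'_c b_f) = 565000/(0.85 × 23.6 × 1300) = 21.67 mm.
Since a = 21.67 ≤ h_f = 135 mm, the stress block lies entirely in the flange; analyse as a rectangular beam of width b_f.
M_n = T(d − a/2) = 565000 × (785 − 10.835) = 437.40 × 10⁶ N·mm.
M_n = 437.40 kN·m.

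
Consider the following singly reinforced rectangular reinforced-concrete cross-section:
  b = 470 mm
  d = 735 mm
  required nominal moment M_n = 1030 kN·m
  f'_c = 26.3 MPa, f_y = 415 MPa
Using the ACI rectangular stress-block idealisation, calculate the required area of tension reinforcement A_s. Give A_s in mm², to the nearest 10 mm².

A_s ≈ 3760 mm²

With M_n = 0.85 f'_c a b (d − a/2), solve the quadratic for a:
a = d − √(d² − 2M_n/(0.85 f'_c b)) = 735 − √(735² − 2 × 1030×10⁶/(0.85 × 26.3 × 470)) = 148.35 mm.
A_s = 0.85 f'_c a b / f_y = 0.85 × 26.3 × 148.35 × 470 / 415 = 3755.9 mm².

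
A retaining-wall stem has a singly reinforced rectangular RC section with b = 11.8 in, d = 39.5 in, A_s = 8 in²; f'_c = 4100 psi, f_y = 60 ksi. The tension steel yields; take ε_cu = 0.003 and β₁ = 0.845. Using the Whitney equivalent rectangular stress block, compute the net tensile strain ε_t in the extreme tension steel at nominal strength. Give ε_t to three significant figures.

a = A_s f_y/(0.85 f'_c b) = 11.672 in.
β₁ = 0.845, so c = a/β₁ = 11.672/0.845 = 13.813 in.
From the linear strain diagram with ε_cu = 0.003: ε_t = 0.003 (d − c)/c = 0.003 × (39.5 − 13.813)/13.813 = 0.00558.
Since ε_t ≥ 0.005, the section is tension-controlled.

ε_t ≈ 0.00558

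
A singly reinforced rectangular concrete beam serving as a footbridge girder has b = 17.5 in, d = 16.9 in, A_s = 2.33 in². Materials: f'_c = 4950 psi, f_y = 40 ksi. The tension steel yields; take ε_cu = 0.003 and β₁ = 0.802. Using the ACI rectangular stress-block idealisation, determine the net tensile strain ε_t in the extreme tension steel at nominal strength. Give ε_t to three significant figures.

a = A_s f_y/(0.85 f'_c b) = 1.266 in.
β₁ = 0.802, so c = a/β₁ = 1.266/0.802 = 1.579 in.
From the linear strain diagram with ε_cu = 0.003: ε_t = 0.003 (d − c)/c = 0.003 × (16.9 − 1.579)/1.579 = 0.0291.
Since ε_t ≥ 0.005, the section is tension-controlled.

ε_t ≈ 0.0291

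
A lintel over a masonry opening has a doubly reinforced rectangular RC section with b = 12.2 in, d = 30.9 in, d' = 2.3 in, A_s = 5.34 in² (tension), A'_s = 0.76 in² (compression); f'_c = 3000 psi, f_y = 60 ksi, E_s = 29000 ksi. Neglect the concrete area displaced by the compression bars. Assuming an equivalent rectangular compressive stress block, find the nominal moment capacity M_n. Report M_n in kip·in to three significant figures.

M_n ≈ 8580 kip·in

Assume both steels yield.
a = (A_s − A'_s) f_y/(0.85 f'_c b) = (5.34 − 0.76) × 60/(0.85 × 3 × 12.2) = 8.833 in.
c = a/β₁ = 8.833/0.85 = 10.392 in; ε'_s = 0.003(c − d')/c = 0.0023 ≥ ε_y = 0.0021, so the compression steel yields.
M_n = (A_s − A'_s) f_y (d − a/2) + A'_s f_y (d − d') = 274.8 × (30.9 − 4.4165) + 45.6 × (30.9 − 2.3) = 7277.7 + 1304.2 = 8581.9 kip·in.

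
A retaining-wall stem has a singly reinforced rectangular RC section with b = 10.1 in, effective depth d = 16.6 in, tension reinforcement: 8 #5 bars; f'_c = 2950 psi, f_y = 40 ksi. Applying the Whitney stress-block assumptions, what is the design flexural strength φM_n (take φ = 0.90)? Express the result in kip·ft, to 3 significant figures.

φM_n ≈ 109 kip·ft

A_s = 8 × 0.31 = 2.48 in².
T = A_s f_y = 2.48 × 40 = 99.2 kips.
a = T/(0.85 f'_c b) = 99.2/(0.85 × 2.95 × 10.1) = 3.917 in.
M_n = T(d − a/2) = 99.2 × (16.6 − 1.9585) = 1452.4 kip·in = 1452.4/12 = 121.03 kip·ft.
φM_n = 0.90 × 121.03 = 108.93 kip·ft.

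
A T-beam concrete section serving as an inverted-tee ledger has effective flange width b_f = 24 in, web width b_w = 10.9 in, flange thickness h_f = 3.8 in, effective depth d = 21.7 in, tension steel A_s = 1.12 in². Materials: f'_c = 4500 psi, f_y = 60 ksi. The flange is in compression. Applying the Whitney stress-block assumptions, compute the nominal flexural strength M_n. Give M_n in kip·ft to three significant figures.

Tension: T = A_s f_y = 1.12 × 60 = 67.2 kips.
Try a within the flange: a = T/(0.85 f'_c b_f) = 67.2/(0.85 × 4.5 × 24) = 0.732 in.
Since a = 0.732 ≤ h_f = 3.8 in, the stress block lies entirely in the flange; analyse as a rectangular beam of width b_f.
M_n = T(d − a/2) = 67.2 × (21.7 − 0.366) = 1433.6 kip·in.
M_n = 1433.6/12 = 119.47 kip·ft.

M_n ≈ 119 kip·ft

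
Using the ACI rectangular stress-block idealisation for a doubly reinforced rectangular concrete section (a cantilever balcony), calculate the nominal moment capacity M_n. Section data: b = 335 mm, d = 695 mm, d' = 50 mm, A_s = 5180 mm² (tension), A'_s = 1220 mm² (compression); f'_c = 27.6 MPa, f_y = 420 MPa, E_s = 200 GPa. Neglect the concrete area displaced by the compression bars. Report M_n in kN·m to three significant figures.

Assume both tension and compression steel yield.
Net tension couple steel: A_s − A'_s = 3960 mm².
a = (A_s − A'_s) f_y / (0.85 f'_c b) = 1663200/(0.85 × 27.6 × 335) = 211.63 mm.
c = a/β₁ = 211.63/0.85 = 248.98 mm; ε'_s = 0.003(c − d')/c = 0.0024 ≥ f_y/E_s = 0.0021, so compression steel does yield.
M_n = (A_s − A'_s) f_y (d − a/2) + A'_s f_y (d − d') = [1663200 × (695 − 105.815) + 512400 × (695 − 50)] × 10⁻⁶ = 979.93 + 330.50 = 1310.43 kN·m.

M_n ≈ 1310 kN·m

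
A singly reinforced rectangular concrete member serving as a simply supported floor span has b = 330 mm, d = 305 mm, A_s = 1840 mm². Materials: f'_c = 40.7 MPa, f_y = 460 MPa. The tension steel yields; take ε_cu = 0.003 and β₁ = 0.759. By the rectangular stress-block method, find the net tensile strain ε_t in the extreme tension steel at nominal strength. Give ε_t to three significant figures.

ε_t ≈ 0.00637

a = A_s f_y/(0.85 f'_c b) = 74.14 mm.
β₁ = 0.759, so c = a/β₁ = 74.14/0.759 = 97.68 mm.
From the linear strain diagram with ε_cu = 0.003: ε_t = 0.003 (d − c)/c = 0.003 × (305 − 97.68)/97.68 = 0.00637.
Since ε_t ≥ 0.005, the section is tension-controlled.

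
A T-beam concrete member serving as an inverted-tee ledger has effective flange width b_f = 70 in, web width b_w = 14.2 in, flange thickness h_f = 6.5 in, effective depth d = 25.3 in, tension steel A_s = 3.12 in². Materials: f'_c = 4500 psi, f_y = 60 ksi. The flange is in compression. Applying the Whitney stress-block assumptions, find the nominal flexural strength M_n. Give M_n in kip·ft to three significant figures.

Tension: T = A_s f_y = 3.12 × 60 = 187.2 kips.
Try a within the flange: a = T/(0.85 f'_c b_f) = 187.2/(0.85 × 4.5 × 70) = 0.699 in.
Since a = 0.699 ≤ h_f = 6.5 in, the stress block lies entirely in the flange; analyse as a rectangular beam of width b_f.
M_n = T(d − a/2) = 187.2 × (25.3 − 0.3495) = 4670.7 kip·in.
M_n = 4670.7/12 = 389.23 kip·ft.

M_n ≈ 389 kip·ft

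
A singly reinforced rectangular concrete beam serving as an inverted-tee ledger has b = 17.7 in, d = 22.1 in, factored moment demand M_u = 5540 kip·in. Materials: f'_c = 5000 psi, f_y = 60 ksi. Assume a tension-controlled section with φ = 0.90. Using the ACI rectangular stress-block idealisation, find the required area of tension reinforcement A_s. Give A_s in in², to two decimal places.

A_s ≈ 5.11 in²

M_n = M_u/φ = 5540/0.90 = 6155.56 kip·in.
From M_n = 0.85 f'_c a b (d − a/2):
a = d − √(d² − 2M_n/(0.85 f'_c b)) = 22.1 − √(22.1² − 2 × 6155.56/(0.85 × 5 × 17.7)) = 4.079 in.
A_s = 0.85 f'_c a b / f_y = 0.85 × 5 × 4.079 × 17.7 / 60 = 5.114 in².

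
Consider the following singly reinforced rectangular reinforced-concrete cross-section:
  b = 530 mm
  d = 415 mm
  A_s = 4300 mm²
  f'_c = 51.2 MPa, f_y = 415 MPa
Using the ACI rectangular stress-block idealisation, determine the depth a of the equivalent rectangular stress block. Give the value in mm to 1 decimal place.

T = A_s f_y = 4300 × 415 = 1784500 N = 1784.5 kN.
Setting C = 0.85 f'_c a b equal to T: a = 1784500/(0.85 × 51.2 × 530) = 77.4 mm.

a ≈ 77.4 mm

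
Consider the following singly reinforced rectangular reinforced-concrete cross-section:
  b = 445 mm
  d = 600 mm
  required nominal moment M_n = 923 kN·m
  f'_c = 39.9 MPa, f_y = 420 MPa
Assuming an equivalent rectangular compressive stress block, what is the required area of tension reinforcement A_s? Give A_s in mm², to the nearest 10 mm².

With M_n = 0.85 f'_c a b (d − a/2), solve the quadratic for a:
a = d − √(d² − 2M_n/(0.85 f'_c b)) = 600 − √(600² − 2 × 923×10⁶/(0.85 × 39.9 × 445)) = 112.47 mm.
A_s = 0.85 f'_c a b / f_y = 0.85 × 39.9 × 112.47 × 445 / 420 = 4041.5 mm².

A_s ≈ 4040 mm²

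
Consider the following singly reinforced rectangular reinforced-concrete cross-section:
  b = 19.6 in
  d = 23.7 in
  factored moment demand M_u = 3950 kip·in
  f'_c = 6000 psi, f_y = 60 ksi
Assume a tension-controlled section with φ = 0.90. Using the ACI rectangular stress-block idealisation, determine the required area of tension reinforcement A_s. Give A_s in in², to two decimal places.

M_n = M_u/φ = 3950/0.90 = 4388.89 kip·in.
From M_n = 0.85 f'_c a b (d − a/2):
a = d − √(d² − 2M_n/(0.85 f'_c b)) = 23.7 − √(23.7² − 2 × 4388.89/(0.85 × 6 × 19.6)) = 1.931 in.
A_s = 0.85 f'_c a b / f_y = 0.85 × 6 × 1.931 × 19.6 / 60 = 3.217 in².

A_s ≈ 3.22 in²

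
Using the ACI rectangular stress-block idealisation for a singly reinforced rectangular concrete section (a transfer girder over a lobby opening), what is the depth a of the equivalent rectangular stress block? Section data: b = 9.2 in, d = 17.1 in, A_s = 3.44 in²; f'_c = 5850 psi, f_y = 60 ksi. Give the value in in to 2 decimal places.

a ≈ 4.51 in

T = A_s f_y = 3.44 × 60 = 206.4 kips.
a = T/(0.85 f'_c b) = 206.4/(0.85 × 5.85 × 9.2) = 4.51 in.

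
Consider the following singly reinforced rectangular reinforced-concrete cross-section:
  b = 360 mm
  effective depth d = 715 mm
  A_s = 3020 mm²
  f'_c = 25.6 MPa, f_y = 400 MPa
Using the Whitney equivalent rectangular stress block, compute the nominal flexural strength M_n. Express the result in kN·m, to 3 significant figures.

T = A_s f_y = 3020 × 400 = 1208000 N = 1208 kN.
From C = T: a = T/(0.85 f'_c b) = 1208000/(0.85 × 25.6 × 360) = 154.21 mm.
M_n = T(d − a/2) = 1208 kN × (715 − 77.105) mm = 770.58 kN·m.

M_n ≈ 771 kN·m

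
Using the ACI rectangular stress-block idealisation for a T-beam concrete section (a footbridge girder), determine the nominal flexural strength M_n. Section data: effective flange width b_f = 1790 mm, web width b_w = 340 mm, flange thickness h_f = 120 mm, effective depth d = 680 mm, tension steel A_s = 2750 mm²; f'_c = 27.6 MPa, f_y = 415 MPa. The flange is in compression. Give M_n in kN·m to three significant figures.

Tension: T = A_s f_y = 2750 × 415 = 1141250 N.
Try a within the flange: a = T/(0.85 f'_c b_f) = 1141250/(0.85 × 27.6 × 1790) = 27.18 mm.
Since a = 27.18 ≤ h_f = 120 mm, the stress block lies entirely in the flange; analyse as a rectangular beam of width b_f.
M_n = T(d − a/2) = 1141250 × (680 − 13.59) = 760.54 × 10⁶ N·mm.
M_n = 760.54 kN·m.

M_n ≈ 761 kN·m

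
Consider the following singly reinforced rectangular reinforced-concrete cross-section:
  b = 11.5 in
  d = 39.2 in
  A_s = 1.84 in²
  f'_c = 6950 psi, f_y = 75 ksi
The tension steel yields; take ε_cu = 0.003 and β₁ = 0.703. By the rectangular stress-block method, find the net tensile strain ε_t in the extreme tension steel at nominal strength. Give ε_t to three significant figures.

ε_t ≈ 0.0377

a = A_s f_y/(0.85 f'_c b) = 2.031 in.
β₁ = 0.703, so c = a/β₁ = 2.031/0.703 = 2.889 in.
From the linear strain diagram with ε_cu = 0.003: ε_t = 0.003 (d − c)/c = 0.003 × (39.2 − 2.889)/2.889 = 0.0377.
Since ε_t ≥ 0.005, the section is tension-controlled.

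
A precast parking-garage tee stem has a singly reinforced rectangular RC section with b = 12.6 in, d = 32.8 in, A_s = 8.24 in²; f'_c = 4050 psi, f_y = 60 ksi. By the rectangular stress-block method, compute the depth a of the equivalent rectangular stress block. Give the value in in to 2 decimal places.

T = A_s f_y = 8.24 × 60 = 494.4 kips.
a = T/(0.85 f'_c b) = 494.4/(0.85 × 4.05 × 12.6) = 11.40 in.

a ≈ 11.40 in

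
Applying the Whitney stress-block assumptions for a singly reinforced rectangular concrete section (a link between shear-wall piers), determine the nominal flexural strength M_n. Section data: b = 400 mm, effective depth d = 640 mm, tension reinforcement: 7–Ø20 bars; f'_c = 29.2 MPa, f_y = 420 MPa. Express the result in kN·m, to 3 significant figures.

A_s = 7 × 314 = 2198 mm².
T = A_s f_y = 2198 × 420 = 923160 N = 923.16 kN.
From C = T: a = T/(0.85 f'_c b) = 923160/(0.85 × 29.2 × 400) = 92.99 mm.
M_n = T(d − a/2) = 923.16 kN × (640 − 46.495) mm = 547.90 kN·m.

M_n ≈ 548 kN·m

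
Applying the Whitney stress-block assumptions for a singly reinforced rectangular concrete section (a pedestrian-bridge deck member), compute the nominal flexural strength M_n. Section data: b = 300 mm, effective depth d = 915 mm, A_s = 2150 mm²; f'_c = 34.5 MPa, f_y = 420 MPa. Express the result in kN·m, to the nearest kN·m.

M_n ≈ 780 kN·m

T = A_s f_y = 2150 × 420 = 903000 N = 903 kN.
From C = T: a = T/(0.85 f'_c b) = 903000/(0.85 × 34.5 × 300) = 102.64 mm.
M_n = T(d − a/2) = 903 kN × (915 − 51.32) mm = 779.90 kN·m.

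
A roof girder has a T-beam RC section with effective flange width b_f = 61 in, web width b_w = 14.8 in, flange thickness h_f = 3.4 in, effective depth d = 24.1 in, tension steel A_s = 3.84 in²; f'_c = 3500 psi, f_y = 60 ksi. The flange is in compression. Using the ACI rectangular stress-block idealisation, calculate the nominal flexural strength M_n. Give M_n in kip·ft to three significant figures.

M_n ≈ 451 kip·ft

Tension: T = A_s f_y = 3.84 × 60 = 230.4 kips.
Try a within the flange: a = T/(0.85 f'_c b_f) = 230.4/(0.85 × 3.5 × 61) = 1.270 in.
Since a = 1.270 ≤ h_f = 3.4 in, the stress block lies entirely in the flange; analyse as a rectangular beam of width b_f.
M_n = T(d − a/2) = 230.4 × (24.1 − 0.635) = 5406.3 kip·in.
M_n = 5406.3/12 = 450.53 kip·ft.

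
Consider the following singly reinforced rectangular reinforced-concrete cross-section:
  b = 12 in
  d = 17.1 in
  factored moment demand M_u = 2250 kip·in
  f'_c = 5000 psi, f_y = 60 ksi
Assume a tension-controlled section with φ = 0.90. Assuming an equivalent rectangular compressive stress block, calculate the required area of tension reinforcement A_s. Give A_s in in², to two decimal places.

M_n = M_u/φ = 2250/0.90 = 2500 kip·in.
From M_n = 0.85 f'_c a b (d − a/2):
a = d − √(d² − 2M_n/(0.85 f'_c b)) = 17.1 − √(17.1² − 2 × 2500/(0.85 × 5 × 12)) = 3.158 in.
A_s = 0.85 f'_c a b / f_y = 0.85 × 5 × 3.158 × 12 / 60 = 2.684 in².

A_s ≈ 2.68 in²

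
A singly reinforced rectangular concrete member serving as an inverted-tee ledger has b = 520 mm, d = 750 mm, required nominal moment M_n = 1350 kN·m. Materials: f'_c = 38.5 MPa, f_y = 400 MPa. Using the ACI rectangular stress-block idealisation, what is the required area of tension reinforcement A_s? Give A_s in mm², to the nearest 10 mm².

With M_n = 0.85 f'_c a b (d − a/2), solve the quadratic for a:
a = d − √(d² − 2M_n/(0.85 f'_c b)) = 750 − √(750² − 2 × 1350×10⁶/(0.85 × 38.5 × 520)) = 114.52 mm.
A_s = 0.85 f'_c a b / f_y = 0.85 × 38.5 × 114.52 × 520 / 400 = 4872.0 mm².

A_s ≈ 4870 mm²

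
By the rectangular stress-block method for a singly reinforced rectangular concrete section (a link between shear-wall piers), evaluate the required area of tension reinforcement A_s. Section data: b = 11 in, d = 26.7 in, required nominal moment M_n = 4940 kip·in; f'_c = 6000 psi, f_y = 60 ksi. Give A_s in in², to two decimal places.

A_s ≈ 3.30 in²

From M_n = 0.85 f'_c a b (d − a/2):
a = d − √(d² − 2M_n/(0.85 f'_c b)) = 26.7 − √(26.7² − 2 × 4940/(0.85 × 6 × 11)) = 3.532 in.
A_s = 0.85 f'_c a b / f_y = 0.85 × 6 × 3.532 × 11 / 60 = 3.302 in².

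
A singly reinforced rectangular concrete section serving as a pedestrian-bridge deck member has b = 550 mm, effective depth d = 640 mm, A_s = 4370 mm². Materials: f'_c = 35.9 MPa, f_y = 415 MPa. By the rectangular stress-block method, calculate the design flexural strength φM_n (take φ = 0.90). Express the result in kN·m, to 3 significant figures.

T = A_s f_y = 4370 × 415 = 1813550 N = 1813.55 kN.
From C = T: a = T/(0.85 f'_c b) = 1813550/(0.85 × 35.9 × 550) = 108.06 mm.
M_n = T(d − a/2) = 1813.55 kN × (640 − 54.03) mm = 1062.69 kN·m.
φM_n = 0.90 × 1062.69 = 956.42 kN·m.

φM_n ≈ 956 kN·m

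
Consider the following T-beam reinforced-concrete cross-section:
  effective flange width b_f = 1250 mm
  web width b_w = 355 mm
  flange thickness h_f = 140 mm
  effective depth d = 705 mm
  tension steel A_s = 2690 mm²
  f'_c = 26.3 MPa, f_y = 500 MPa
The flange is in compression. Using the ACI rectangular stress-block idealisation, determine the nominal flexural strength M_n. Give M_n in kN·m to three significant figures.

M_n ≈ 916 kN·m

Tension: T = A_s f_y = 2690 × 500 = 1345000 N.
Try a within the flange: a = T/(0.85 f'_c b_f) = 1345000/(0.85 × 26.3 × 1250) = 48.13 mm.
Since a = 48.13 ≤ h_f = 140 mm, the stress block lies entirely in the flange; analyse as a rectangular beam of width b_f.
M_n = T(d − a/2) = 1345000 × (705 − 24.065) = 915.86 × 10⁶ N·mm.
M_n = 915.86 kN·m.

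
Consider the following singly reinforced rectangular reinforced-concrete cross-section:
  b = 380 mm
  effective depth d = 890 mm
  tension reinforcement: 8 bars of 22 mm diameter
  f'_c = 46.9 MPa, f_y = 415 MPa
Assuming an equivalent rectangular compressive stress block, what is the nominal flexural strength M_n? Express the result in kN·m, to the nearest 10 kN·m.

M_n ≈ 1070 kN·m

A_s = 8 × 380 = 3040 mm².
T = A_s f_y = 3040 × 415 = 1261600 N = 1261.6 kN.
From C = T: a = T/(0.85 f'_c b) = 1261600/(0.85 × 46.9 × 380) = 83.28 mm.
M_n = T(d − a/2) = 1261.6 kN × (890 − 41.64) mm = 1070.29 kN·m.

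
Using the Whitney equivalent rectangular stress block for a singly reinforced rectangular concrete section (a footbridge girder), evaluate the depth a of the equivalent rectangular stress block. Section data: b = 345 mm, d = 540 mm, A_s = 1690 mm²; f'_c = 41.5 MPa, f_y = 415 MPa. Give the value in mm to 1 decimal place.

a ≈ 57.6 mm

T = A_s f_y = 1690 × 415 = 701350 N = 701.35 kN.
Setting C = 0.85 f'_c a b equal to T: a = 701350/(0.85 × 41.5 × 345) = 57.6 mm.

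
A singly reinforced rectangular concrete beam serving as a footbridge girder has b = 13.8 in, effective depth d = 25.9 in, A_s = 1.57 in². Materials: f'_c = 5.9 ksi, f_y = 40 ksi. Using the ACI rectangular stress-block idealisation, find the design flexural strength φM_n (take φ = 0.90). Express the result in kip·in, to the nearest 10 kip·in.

T = A_s f_y = 1.57 × 40 = 62.8 kips.
a = T/(0.85 f'_c b) = 62.8/(0.85 × 5.9 × 13.8) = 0.907 in.
M_n = T(d − a/2) = 62.8 × (25.9 − 0.4535) = 1598.0 kip·in.
φM_n = 0.90 × 1598.0 = 1438.2 kip·in.

φM_n ≈ 1440 kip·in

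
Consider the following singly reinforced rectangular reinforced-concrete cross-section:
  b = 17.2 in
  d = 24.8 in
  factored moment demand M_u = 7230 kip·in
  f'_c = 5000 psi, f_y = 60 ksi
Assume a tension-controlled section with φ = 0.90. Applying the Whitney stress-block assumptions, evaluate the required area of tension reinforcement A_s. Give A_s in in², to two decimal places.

A_s ≈ 5.99 in²

M_n = M_u/φ = 7230/0.90 = 8033.33 kip·in.
From M_n = 0.85 f'_c a b (d − a/2):
a = d − √(d² − 2M_n/(0.85 f'_c b)) = 24.8 − √(24.8² − 2 × 8033.33/(0.85 × 5 × 17.2)) = 4.919 in.
A_s = 0.85 f'_c a b / f_y = 0.85 × 5 × 4.919 × 17.2 / 60 = 5.993 in².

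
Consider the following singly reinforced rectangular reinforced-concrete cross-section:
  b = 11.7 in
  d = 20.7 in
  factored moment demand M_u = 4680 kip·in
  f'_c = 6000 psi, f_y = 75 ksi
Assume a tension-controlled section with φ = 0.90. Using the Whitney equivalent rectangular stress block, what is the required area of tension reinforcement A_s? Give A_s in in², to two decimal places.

A_s ≈ 3.78 in²

M_n = M_u/φ = 4680/0.90 = 5200 kip·in.
From M_n = 0.85 f'_c a b (d − a/2):
a = d − √(d² − 2M_n/(0.85 f'_c b)) = 20.7 − √(20.7² − 2 × 5200/(0.85 × 6 × 11.7)) = 4.756 in.
A_s = 0.85 f'_c a b / f_y = 0.85 × 6 × 4.756 × 11.7 / 75 = 3.784 in².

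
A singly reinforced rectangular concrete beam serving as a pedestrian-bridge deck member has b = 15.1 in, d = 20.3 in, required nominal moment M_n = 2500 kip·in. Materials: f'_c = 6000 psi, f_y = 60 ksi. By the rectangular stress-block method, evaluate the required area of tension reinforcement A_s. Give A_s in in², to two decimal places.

A_s ≈ 2.14 in²

From M_n = 0.85 f'_c a b (d − a/2):
a = d − √(d² − 2M_n/(0.85 f'_c b)) = 20.3 − √(20.3² − 2 × 2500/(0.85 × 6 × 15.1)) = 1.668 in.
A_s = 0.85 f'_c a b / f_y = 0.85 × 6 × 1.668 × 15.1 / 60 = 2.141 in².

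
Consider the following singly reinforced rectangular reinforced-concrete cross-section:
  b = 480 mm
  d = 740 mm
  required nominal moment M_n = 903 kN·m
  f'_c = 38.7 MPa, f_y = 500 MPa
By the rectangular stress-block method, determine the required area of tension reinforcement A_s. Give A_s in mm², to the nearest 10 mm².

With M_n = 0.85 f'_c a b (d − a/2), solve the quadratic for a:
a = d − √(d² − 2M_n/(0.85 f'_c b)) = 740 − √(740² − 2 × 903×10⁶/(0.85 × 38.7 × 480)) = 81.80 mm.
A_s = 0.85 f'_c a b / f_y = 0.85 × 38.7 × 81.80 × 480 / 500 = 2583.2 mm².

A_s ≈ 2580 mm²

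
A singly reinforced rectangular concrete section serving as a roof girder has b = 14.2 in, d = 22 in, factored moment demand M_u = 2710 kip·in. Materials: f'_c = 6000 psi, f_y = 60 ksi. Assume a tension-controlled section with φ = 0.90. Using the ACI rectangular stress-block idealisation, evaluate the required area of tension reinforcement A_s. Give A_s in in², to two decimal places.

A_s ≈ 2.39 in²

M_n = M_u/φ = 2710/0.90 = 3011.11 kip·in.
From M_n = 0.85 f'_c a b (d − a/2):
a = d − √(d² − 2M_n/(0.85 f'_c b)) = 22 − √(22² − 2 × 3011.11/(0.85 × 6 × 14.2)) = 1.979 in.
A_s = 0.85 f'_c a b / f_y = 0.85 × 6 × 1.979 × 14.2 / 60 = 2.389 in².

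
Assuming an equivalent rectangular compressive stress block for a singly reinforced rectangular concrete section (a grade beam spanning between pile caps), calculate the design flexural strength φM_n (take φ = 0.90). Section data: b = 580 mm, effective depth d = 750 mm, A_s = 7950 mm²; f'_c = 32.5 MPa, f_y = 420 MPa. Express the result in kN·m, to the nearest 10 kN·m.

T = A_s f_y = 7950 × 420 = 3339000 N = 3339 kN.
From C = T: a = T/(0.85 f'_c b) = 3339000/(0.85 × 32.5 × 580) = 208.39 mm.
M_n = T(d − a/2) = 3339 kN × (750 − 104.195) mm = 2156.34 kN·m.
φM_n = 0.90 × 2156.34 = 1940.71 kN·m.

φM_n ≈ 1940 kN·m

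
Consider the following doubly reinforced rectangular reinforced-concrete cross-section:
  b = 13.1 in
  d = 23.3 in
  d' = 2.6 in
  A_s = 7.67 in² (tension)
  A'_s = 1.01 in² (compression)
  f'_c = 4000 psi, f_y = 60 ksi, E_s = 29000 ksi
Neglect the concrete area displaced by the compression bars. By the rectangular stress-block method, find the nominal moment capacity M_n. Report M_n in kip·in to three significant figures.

M_n ≈ 8770 kip·in

Assume both steels yield.
a = (A_s − A'_s) f_y/(0.85 f'_c b) = (7.67 − 1.01) × 60/(0.85 × 4 × 13.1) = 8.972 in.
c = a/β₁ = 8.972/0.85 = 10.555 in; ε'_s = 0.003(c − d')/c = 0.0023 ≥ ε_y = 0.0021, so the compression steel yields.
M_n = (A_s − A'_s) f_y (d − a/2) + A'_s f_y (d − d') = 399.6 × (23.3 − 4.486) + 60.6 × (23.3 − 2.6) = 7518.1 + 1254.4 = 8772.5 kip·in.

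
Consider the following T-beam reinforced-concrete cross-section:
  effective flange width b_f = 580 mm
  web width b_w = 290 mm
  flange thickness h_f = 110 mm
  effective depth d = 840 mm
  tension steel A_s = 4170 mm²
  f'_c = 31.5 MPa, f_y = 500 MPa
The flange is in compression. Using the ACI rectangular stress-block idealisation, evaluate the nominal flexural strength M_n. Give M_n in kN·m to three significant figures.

Tension: T = A_s f_y = 4170 × 500 = 2085000 N.
Try a within the flange: a = T/(0.85 f'_c b_f) = 2085000/(0.85 × 31.5 × 580) = 134.26 mm.
a = 134.26 > h_f = 110 mm: the block extends into the web. Split into flange-overhang and web parts.
C_f = 0.85 f'_c (b_f − b_w) h_f = 0.85 × 31.5 × (580 − 290) × 110 = 854123 N.
Remaining web compression depth: a_w = (T − C_f)/(0.85 f'_c b_w) = (2085000 − 854123)/(0.85 × 31.5 × 290) = 158.52 mm.
M_n = C_f(d − h_f/2) + (T − C_f)(d − a_w/2) = 854123 × (840 − 55) + 1230877 × (840 − 79.26) = 670.49 + 936.38 = 1606.87 × 10⁶ N·mm.
M_n = 1606.87 kN·m.

M_n ≈ 1610 kN·m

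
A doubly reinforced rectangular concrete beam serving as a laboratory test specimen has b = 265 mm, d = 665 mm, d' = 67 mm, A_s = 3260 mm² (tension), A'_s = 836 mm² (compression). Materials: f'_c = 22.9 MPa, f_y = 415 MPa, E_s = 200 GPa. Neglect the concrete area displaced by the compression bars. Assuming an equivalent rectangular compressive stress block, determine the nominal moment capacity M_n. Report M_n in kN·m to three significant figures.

M_n ≈ 778 kN·m

Assume both tension and compression steel yield.
Net tension couple steel: A_s − A'_s = 2424 mm².
a = (A_s − A'_s) f_y / (0.85 f'_c b) = 1005960/(0.85 × 22.9 × 265) = 195.02 mm.
c = a/β₁ = 195.02/0.85 = 229.44 mm; ε'_s = 0.003(c − d')/c = 0.0021 ≥ f_y/E_s = 0.0021, so compression steel does yield.
M_n = (A_s − A'_s) f_y (d − a/2) + A'_s f_y (d − d') = [1005960 × (665 − 97.51) + 346940 × (665 − 67)] × 10⁻⁶ = 570.87 + 207.47 = 778.34 kN·m.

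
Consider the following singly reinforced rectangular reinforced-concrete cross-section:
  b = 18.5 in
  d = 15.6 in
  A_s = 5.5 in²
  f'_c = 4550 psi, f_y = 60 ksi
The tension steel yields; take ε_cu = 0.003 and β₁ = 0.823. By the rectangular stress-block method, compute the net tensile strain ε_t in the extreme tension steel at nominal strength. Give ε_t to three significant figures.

a = A_s f_y/(0.85 f'_c b) = 4.612 in.
β₁ = 0.823, so c = a/β₁ = 4.612/0.823 = 5.604 in.
From the linear strain diagram with ε_cu = 0.003: ε_t = 0.003 (d − c)/c = 0.003 × (15.6 − 5.604)/5.604 = 0.00535.
Since ε_t ≥ 0.005, the section is tension-controlled.

ε_t ≈ 0.00535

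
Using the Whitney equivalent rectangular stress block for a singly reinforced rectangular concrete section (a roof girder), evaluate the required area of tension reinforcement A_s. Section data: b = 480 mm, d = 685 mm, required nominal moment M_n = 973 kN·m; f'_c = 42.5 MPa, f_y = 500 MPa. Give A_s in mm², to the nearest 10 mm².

A_s ≈ 3030 mm²

With M_n = 0.85 f'_c a b (d − a/2), solve the quadratic for a:
a = d − √(d² − 2M_n/(0.85 f'_c b)) = 685 − √(685² − 2 × 973×10⁶/(0.85 × 42.5 × 480)) = 87.51 mm.
A_s = 0.85 f'_c a b / f_y = 0.85 × 42.5 × 87.51 × 480 / 500 = 3034.8 mm².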